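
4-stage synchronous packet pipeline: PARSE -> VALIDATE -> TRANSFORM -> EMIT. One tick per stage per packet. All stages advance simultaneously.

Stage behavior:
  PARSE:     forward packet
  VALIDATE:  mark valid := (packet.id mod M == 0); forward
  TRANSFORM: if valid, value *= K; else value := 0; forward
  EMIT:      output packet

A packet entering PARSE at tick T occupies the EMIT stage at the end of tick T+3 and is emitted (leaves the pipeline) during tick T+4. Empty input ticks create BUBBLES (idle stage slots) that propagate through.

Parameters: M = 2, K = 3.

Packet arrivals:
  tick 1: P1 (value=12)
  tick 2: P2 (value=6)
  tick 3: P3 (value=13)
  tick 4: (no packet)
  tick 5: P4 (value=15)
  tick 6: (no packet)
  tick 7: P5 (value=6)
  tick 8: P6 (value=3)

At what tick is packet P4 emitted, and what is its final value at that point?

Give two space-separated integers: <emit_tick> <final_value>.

Tick 1: [PARSE:P1(v=12,ok=F), VALIDATE:-, TRANSFORM:-, EMIT:-] out:-; in:P1
Tick 2: [PARSE:P2(v=6,ok=F), VALIDATE:P1(v=12,ok=F), TRANSFORM:-, EMIT:-] out:-; in:P2
Tick 3: [PARSE:P3(v=13,ok=F), VALIDATE:P2(v=6,ok=T), TRANSFORM:P1(v=0,ok=F), EMIT:-] out:-; in:P3
Tick 4: [PARSE:-, VALIDATE:P3(v=13,ok=F), TRANSFORM:P2(v=18,ok=T), EMIT:P1(v=0,ok=F)] out:-; in:-
Tick 5: [PARSE:P4(v=15,ok=F), VALIDATE:-, TRANSFORM:P3(v=0,ok=F), EMIT:P2(v=18,ok=T)] out:P1(v=0); in:P4
Tick 6: [PARSE:-, VALIDATE:P4(v=15,ok=T), TRANSFORM:-, EMIT:P3(v=0,ok=F)] out:P2(v=18); in:-
Tick 7: [PARSE:P5(v=6,ok=F), VALIDATE:-, TRANSFORM:P4(v=45,ok=T), EMIT:-] out:P3(v=0); in:P5
Tick 8: [PARSE:P6(v=3,ok=F), VALIDATE:P5(v=6,ok=F), TRANSFORM:-, EMIT:P4(v=45,ok=T)] out:-; in:P6
Tick 9: [PARSE:-, VALIDATE:P6(v=3,ok=T), TRANSFORM:P5(v=0,ok=F), EMIT:-] out:P4(v=45); in:-
Tick 10: [PARSE:-, VALIDATE:-, TRANSFORM:P6(v=9,ok=T), EMIT:P5(v=0,ok=F)] out:-; in:-
Tick 11: [PARSE:-, VALIDATE:-, TRANSFORM:-, EMIT:P6(v=9,ok=T)] out:P5(v=0); in:-
Tick 12: [PARSE:-, VALIDATE:-, TRANSFORM:-, EMIT:-] out:P6(v=9); in:-
P4: arrives tick 5, valid=True (id=4, id%2=0), emit tick 9, final value 45

Answer: 9 45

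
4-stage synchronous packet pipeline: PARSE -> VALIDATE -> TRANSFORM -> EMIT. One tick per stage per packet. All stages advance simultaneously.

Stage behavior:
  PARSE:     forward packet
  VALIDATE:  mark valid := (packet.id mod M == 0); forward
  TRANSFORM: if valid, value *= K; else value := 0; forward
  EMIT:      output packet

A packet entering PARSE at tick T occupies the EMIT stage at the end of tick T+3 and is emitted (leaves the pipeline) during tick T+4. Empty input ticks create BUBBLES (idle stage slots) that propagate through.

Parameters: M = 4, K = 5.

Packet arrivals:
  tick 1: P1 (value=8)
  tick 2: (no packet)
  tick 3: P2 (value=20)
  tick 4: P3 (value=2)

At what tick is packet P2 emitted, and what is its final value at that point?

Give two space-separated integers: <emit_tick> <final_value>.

Answer: 7 0

Derivation:
Tick 1: [PARSE:P1(v=8,ok=F), VALIDATE:-, TRANSFORM:-, EMIT:-] out:-; in:P1
Tick 2: [PARSE:-, VALIDATE:P1(v=8,ok=F), TRANSFORM:-, EMIT:-] out:-; in:-
Tick 3: [PARSE:P2(v=20,ok=F), VALIDATE:-, TRANSFORM:P1(v=0,ok=F), EMIT:-] out:-; in:P2
Tick 4: [PARSE:P3(v=2,ok=F), VALIDATE:P2(v=20,ok=F), TRANSFORM:-, EMIT:P1(v=0,ok=F)] out:-; in:P3
Tick 5: [PARSE:-, VALIDATE:P3(v=2,ok=F), TRANSFORM:P2(v=0,ok=F), EMIT:-] out:P1(v=0); in:-
Tick 6: [PARSE:-, VALIDATE:-, TRANSFORM:P3(v=0,ok=F), EMIT:P2(v=0,ok=F)] out:-; in:-
Tick 7: [PARSE:-, VALIDATE:-, TRANSFORM:-, EMIT:P3(v=0,ok=F)] out:P2(v=0); in:-
Tick 8: [PARSE:-, VALIDATE:-, TRANSFORM:-, EMIT:-] out:P3(v=0); in:-
P2: arrives tick 3, valid=False (id=2, id%4=2), emit tick 7, final value 0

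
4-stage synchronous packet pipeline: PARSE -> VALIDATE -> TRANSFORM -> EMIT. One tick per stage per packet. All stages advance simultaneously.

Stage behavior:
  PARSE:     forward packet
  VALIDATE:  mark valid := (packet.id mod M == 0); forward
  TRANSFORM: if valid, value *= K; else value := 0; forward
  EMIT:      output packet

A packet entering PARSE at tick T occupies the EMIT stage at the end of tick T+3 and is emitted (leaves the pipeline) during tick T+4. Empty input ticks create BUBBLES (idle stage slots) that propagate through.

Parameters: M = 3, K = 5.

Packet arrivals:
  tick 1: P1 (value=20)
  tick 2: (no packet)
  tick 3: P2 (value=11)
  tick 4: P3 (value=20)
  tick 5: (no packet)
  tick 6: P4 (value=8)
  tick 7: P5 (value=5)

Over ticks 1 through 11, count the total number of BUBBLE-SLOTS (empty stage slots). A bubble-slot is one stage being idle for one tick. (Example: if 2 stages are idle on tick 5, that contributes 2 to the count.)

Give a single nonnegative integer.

Answer: 24

Derivation:
Tick 1: [PARSE:P1(v=20,ok=F), VALIDATE:-, TRANSFORM:-, EMIT:-] out:-; bubbles=3
Tick 2: [PARSE:-, VALIDATE:P1(v=20,ok=F), TRANSFORM:-, EMIT:-] out:-; bubbles=3
Tick 3: [PARSE:P2(v=11,ok=F), VALIDATE:-, TRANSFORM:P1(v=0,ok=F), EMIT:-] out:-; bubbles=2
Tick 4: [PARSE:P3(v=20,ok=F), VALIDATE:P2(v=11,ok=F), TRANSFORM:-, EMIT:P1(v=0,ok=F)] out:-; bubbles=1
Tick 5: [PARSE:-, VALIDATE:P3(v=20,ok=T), TRANSFORM:P2(v=0,ok=F), EMIT:-] out:P1(v=0); bubbles=2
Tick 6: [PARSE:P4(v=8,ok=F), VALIDATE:-, TRANSFORM:P3(v=100,ok=T), EMIT:P2(v=0,ok=F)] out:-; bubbles=1
Tick 7: [PARSE:P5(v=5,ok=F), VALIDATE:P4(v=8,ok=F), TRANSFORM:-, EMIT:P3(v=100,ok=T)] out:P2(v=0); bubbles=1
Tick 8: [PARSE:-, VALIDATE:P5(v=5,ok=F), TRANSFORM:P4(v=0,ok=F), EMIT:-] out:P3(v=100); bubbles=2
Tick 9: [PARSE:-, VALIDATE:-, TRANSFORM:P5(v=0,ok=F), EMIT:P4(v=0,ok=F)] out:-; bubbles=2
Tick 10: [PARSE:-, VALIDATE:-, TRANSFORM:-, EMIT:P5(v=0,ok=F)] out:P4(v=0); bubbles=3
Tick 11: [PARSE:-, VALIDATE:-, TRANSFORM:-, EMIT:-] out:P5(v=0); bubbles=4
Total bubble-slots: 24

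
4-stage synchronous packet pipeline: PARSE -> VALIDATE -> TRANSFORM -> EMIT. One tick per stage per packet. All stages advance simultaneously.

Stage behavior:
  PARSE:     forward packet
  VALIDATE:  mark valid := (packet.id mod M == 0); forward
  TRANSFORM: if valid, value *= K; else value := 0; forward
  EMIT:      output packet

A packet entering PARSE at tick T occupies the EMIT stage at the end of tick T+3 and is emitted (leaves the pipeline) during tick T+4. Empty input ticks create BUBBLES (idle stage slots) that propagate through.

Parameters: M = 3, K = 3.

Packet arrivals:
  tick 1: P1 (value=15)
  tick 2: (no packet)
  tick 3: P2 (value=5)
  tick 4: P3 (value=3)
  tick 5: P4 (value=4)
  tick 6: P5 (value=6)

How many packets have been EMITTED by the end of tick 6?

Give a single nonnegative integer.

Answer: 1

Derivation:
Tick 1: [PARSE:P1(v=15,ok=F), VALIDATE:-, TRANSFORM:-, EMIT:-] out:-; in:P1
Tick 2: [PARSE:-, VALIDATE:P1(v=15,ok=F), TRANSFORM:-, EMIT:-] out:-; in:-
Tick 3: [PARSE:P2(v=5,ok=F), VALIDATE:-, TRANSFORM:P1(v=0,ok=F), EMIT:-] out:-; in:P2
Tick 4: [PARSE:P3(v=3,ok=F), VALIDATE:P2(v=5,ok=F), TRANSFORM:-, EMIT:P1(v=0,ok=F)] out:-; in:P3
Tick 5: [PARSE:P4(v=4,ok=F), VALIDATE:P3(v=3,ok=T), TRANSFORM:P2(v=0,ok=F), EMIT:-] out:P1(v=0); in:P4
Tick 6: [PARSE:P5(v=6,ok=F), VALIDATE:P4(v=4,ok=F), TRANSFORM:P3(v=9,ok=T), EMIT:P2(v=0,ok=F)] out:-; in:P5
Emitted by tick 6: ['P1']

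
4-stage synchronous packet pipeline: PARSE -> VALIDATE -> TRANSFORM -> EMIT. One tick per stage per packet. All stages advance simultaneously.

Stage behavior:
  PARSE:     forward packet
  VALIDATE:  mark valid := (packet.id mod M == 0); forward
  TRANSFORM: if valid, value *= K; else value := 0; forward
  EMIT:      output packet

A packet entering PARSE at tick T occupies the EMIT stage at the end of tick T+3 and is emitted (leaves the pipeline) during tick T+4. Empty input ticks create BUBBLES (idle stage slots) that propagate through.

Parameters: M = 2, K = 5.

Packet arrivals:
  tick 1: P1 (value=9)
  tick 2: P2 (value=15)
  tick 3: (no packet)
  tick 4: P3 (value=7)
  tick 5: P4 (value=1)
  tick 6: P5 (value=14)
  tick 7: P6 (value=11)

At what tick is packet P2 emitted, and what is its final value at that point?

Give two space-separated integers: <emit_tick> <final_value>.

Answer: 6 75

Derivation:
Tick 1: [PARSE:P1(v=9,ok=F), VALIDATE:-, TRANSFORM:-, EMIT:-] out:-; in:P1
Tick 2: [PARSE:P2(v=15,ok=F), VALIDATE:P1(v=9,ok=F), TRANSFORM:-, EMIT:-] out:-; in:P2
Tick 3: [PARSE:-, VALIDATE:P2(v=15,ok=T), TRANSFORM:P1(v=0,ok=F), EMIT:-] out:-; in:-
Tick 4: [PARSE:P3(v=7,ok=F), VALIDATE:-, TRANSFORM:P2(v=75,ok=T), EMIT:P1(v=0,ok=F)] out:-; in:P3
Tick 5: [PARSE:P4(v=1,ok=F), VALIDATE:P3(v=7,ok=F), TRANSFORM:-, EMIT:P2(v=75,ok=T)] out:P1(v=0); in:P4
Tick 6: [PARSE:P5(v=14,ok=F), VALIDATE:P4(v=1,ok=T), TRANSFORM:P3(v=0,ok=F), EMIT:-] out:P2(v=75); in:P5
Tick 7: [PARSE:P6(v=11,ok=F), VALIDATE:P5(v=14,ok=F), TRANSFORM:P4(v=5,ok=T), EMIT:P3(v=0,ok=F)] out:-; in:P6
Tick 8: [PARSE:-, VALIDATE:P6(v=11,ok=T), TRANSFORM:P5(v=0,ok=F), EMIT:P4(v=5,ok=T)] out:P3(v=0); in:-
Tick 9: [PARSE:-, VALIDATE:-, TRANSFORM:P6(v=55,ok=T), EMIT:P5(v=0,ok=F)] out:P4(v=5); in:-
Tick 10: [PARSE:-, VALIDATE:-, TRANSFORM:-, EMIT:P6(v=55,ok=T)] out:P5(v=0); in:-
Tick 11: [PARSE:-, VALIDATE:-, TRANSFORM:-, EMIT:-] out:P6(v=55); in:-
P2: arrives tick 2, valid=True (id=2, id%2=0), emit tick 6, final value 75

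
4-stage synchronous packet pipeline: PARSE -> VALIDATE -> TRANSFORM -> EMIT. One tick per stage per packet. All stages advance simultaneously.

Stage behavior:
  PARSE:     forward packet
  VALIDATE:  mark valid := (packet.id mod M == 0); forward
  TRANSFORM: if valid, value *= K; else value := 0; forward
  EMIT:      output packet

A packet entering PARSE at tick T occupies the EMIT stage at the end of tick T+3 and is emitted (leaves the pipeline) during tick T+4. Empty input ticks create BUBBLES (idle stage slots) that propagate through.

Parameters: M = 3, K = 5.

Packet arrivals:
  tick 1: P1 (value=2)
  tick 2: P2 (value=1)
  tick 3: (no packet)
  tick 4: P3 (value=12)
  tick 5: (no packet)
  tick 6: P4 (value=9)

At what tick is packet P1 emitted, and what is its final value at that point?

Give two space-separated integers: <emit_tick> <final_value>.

Tick 1: [PARSE:P1(v=2,ok=F), VALIDATE:-, TRANSFORM:-, EMIT:-] out:-; in:P1
Tick 2: [PARSE:P2(v=1,ok=F), VALIDATE:P1(v=2,ok=F), TRANSFORM:-, EMIT:-] out:-; in:P2
Tick 3: [PARSE:-, VALIDATE:P2(v=1,ok=F), TRANSFORM:P1(v=0,ok=F), EMIT:-] out:-; in:-
Tick 4: [PARSE:P3(v=12,ok=F), VALIDATE:-, TRANSFORM:P2(v=0,ok=F), EMIT:P1(v=0,ok=F)] out:-; in:P3
Tick 5: [PARSE:-, VALIDATE:P3(v=12,ok=T), TRANSFORM:-, EMIT:P2(v=0,ok=F)] out:P1(v=0); in:-
Tick 6: [PARSE:P4(v=9,ok=F), VALIDATE:-, TRANSFORM:P3(v=60,ok=T), EMIT:-] out:P2(v=0); in:P4
Tick 7: [PARSE:-, VALIDATE:P4(v=9,ok=F), TRANSFORM:-, EMIT:P3(v=60,ok=T)] out:-; in:-
Tick 8: [PARSE:-, VALIDATE:-, TRANSFORM:P4(v=0,ok=F), EMIT:-] out:P3(v=60); in:-
Tick 9: [PARSE:-, VALIDATE:-, TRANSFORM:-, EMIT:P4(v=0,ok=F)] out:-; in:-
Tick 10: [PARSE:-, VALIDATE:-, TRANSFORM:-, EMIT:-] out:P4(v=0); in:-
P1: arrives tick 1, valid=False (id=1, id%3=1), emit tick 5, final value 0

Answer: 5 0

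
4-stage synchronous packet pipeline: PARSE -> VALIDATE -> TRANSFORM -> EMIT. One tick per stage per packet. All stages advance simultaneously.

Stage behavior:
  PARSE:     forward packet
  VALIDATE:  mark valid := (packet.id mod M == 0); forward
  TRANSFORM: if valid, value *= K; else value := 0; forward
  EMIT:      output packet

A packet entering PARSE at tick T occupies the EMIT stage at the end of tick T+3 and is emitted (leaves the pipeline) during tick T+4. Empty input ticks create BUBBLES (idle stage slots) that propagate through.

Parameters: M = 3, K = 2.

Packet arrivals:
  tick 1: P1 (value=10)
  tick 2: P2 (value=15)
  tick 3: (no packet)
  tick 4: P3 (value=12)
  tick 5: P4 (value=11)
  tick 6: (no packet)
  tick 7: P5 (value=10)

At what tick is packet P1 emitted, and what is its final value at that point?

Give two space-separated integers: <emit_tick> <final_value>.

Answer: 5 0

Derivation:
Tick 1: [PARSE:P1(v=10,ok=F), VALIDATE:-, TRANSFORM:-, EMIT:-] out:-; in:P1
Tick 2: [PARSE:P2(v=15,ok=F), VALIDATE:P1(v=10,ok=F), TRANSFORM:-, EMIT:-] out:-; in:P2
Tick 3: [PARSE:-, VALIDATE:P2(v=15,ok=F), TRANSFORM:P1(v=0,ok=F), EMIT:-] out:-; in:-
Tick 4: [PARSE:P3(v=12,ok=F), VALIDATE:-, TRANSFORM:P2(v=0,ok=F), EMIT:P1(v=0,ok=F)] out:-; in:P3
Tick 5: [PARSE:P4(v=11,ok=F), VALIDATE:P3(v=12,ok=T), TRANSFORM:-, EMIT:P2(v=0,ok=F)] out:P1(v=0); in:P4
Tick 6: [PARSE:-, VALIDATE:P4(v=11,ok=F), TRANSFORM:P3(v=24,ok=T), EMIT:-] out:P2(v=0); in:-
Tick 7: [PARSE:P5(v=10,ok=F), VALIDATE:-, TRANSFORM:P4(v=0,ok=F), EMIT:P3(v=24,ok=T)] out:-; in:P5
Tick 8: [PARSE:-, VALIDATE:P5(v=10,ok=F), TRANSFORM:-, EMIT:P4(v=0,ok=F)] out:P3(v=24); in:-
Tick 9: [PARSE:-, VALIDATE:-, TRANSFORM:P5(v=0,ok=F), EMIT:-] out:P4(v=0); in:-
Tick 10: [PARSE:-, VALIDATE:-, TRANSFORM:-, EMIT:P5(v=0,ok=F)] out:-; in:-
Tick 11: [PARSE:-, VALIDATE:-, TRANSFORM:-, EMIT:-] out:P5(v=0); in:-
P1: arrives tick 1, valid=False (id=1, id%3=1), emit tick 5, final value 0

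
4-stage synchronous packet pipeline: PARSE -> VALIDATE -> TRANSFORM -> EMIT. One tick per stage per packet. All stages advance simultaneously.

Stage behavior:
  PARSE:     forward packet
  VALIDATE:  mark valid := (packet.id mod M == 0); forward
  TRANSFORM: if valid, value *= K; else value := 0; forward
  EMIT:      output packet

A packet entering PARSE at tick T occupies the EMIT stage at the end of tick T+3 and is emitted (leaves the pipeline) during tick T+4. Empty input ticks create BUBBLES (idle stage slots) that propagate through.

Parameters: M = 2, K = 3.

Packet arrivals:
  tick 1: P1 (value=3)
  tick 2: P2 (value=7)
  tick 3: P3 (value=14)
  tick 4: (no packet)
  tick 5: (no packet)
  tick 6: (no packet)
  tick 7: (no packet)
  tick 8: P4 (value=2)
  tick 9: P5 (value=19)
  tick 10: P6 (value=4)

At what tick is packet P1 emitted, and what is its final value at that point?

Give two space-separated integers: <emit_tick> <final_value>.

Answer: 5 0

Derivation:
Tick 1: [PARSE:P1(v=3,ok=F), VALIDATE:-, TRANSFORM:-, EMIT:-] out:-; in:P1
Tick 2: [PARSE:P2(v=7,ok=F), VALIDATE:P1(v=3,ok=F), TRANSFORM:-, EMIT:-] out:-; in:P2
Tick 3: [PARSE:P3(v=14,ok=F), VALIDATE:P2(v=7,ok=T), TRANSFORM:P1(v=0,ok=F), EMIT:-] out:-; in:P3
Tick 4: [PARSE:-, VALIDATE:P3(v=14,ok=F), TRANSFORM:P2(v=21,ok=T), EMIT:P1(v=0,ok=F)] out:-; in:-
Tick 5: [PARSE:-, VALIDATE:-, TRANSFORM:P3(v=0,ok=F), EMIT:P2(v=21,ok=T)] out:P1(v=0); in:-
Tick 6: [PARSE:-, VALIDATE:-, TRANSFORM:-, EMIT:P3(v=0,ok=F)] out:P2(v=21); in:-
Tick 7: [PARSE:-, VALIDATE:-, TRANSFORM:-, EMIT:-] out:P3(v=0); in:-
Tick 8: [PARSE:P4(v=2,ok=F), VALIDATE:-, TRANSFORM:-, EMIT:-] out:-; in:P4
Tick 9: [PARSE:P5(v=19,ok=F), VALIDATE:P4(v=2,ok=T), TRANSFORM:-, EMIT:-] out:-; in:P5
Tick 10: [PARSE:P6(v=4,ok=F), VALIDATE:P5(v=19,ok=F), TRANSFORM:P4(v=6,ok=T), EMIT:-] out:-; in:P6
Tick 11: [PARSE:-, VALIDATE:P6(v=4,ok=T), TRANSFORM:P5(v=0,ok=F), EMIT:P4(v=6,ok=T)] out:-; in:-
Tick 12: [PARSE:-, VALIDATE:-, TRANSFORM:P6(v=12,ok=T), EMIT:P5(v=0,ok=F)] out:P4(v=6); in:-
Tick 13: [PARSE:-, VALIDATE:-, TRANSFORM:-, EMIT:P6(v=12,ok=T)] out:P5(v=0); in:-
Tick 14: [PARSE:-, VALIDATE:-, TRANSFORM:-, EMIT:-] out:P6(v=12); in:-
P1: arrives tick 1, valid=False (id=1, id%2=1), emit tick 5, final value 0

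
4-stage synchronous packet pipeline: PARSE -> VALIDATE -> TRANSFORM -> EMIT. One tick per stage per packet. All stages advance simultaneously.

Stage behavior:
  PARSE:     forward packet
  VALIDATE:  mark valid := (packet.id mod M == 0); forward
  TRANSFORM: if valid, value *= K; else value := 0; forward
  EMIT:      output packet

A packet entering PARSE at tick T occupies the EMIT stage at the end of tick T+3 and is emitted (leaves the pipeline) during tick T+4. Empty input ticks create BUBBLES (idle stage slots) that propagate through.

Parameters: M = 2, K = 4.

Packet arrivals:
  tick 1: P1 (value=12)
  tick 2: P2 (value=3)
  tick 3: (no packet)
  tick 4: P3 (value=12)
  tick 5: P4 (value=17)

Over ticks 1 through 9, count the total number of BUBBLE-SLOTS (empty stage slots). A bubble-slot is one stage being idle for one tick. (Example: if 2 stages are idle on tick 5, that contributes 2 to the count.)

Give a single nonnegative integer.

Answer: 20

Derivation:
Tick 1: [PARSE:P1(v=12,ok=F), VALIDATE:-, TRANSFORM:-, EMIT:-] out:-; bubbles=3
Tick 2: [PARSE:P2(v=3,ok=F), VALIDATE:P1(v=12,ok=F), TRANSFORM:-, EMIT:-] out:-; bubbles=2
Tick 3: [PARSE:-, VALIDATE:P2(v=3,ok=T), TRANSFORM:P1(v=0,ok=F), EMIT:-] out:-; bubbles=2
Tick 4: [PARSE:P3(v=12,ok=F), VALIDATE:-, TRANSFORM:P2(v=12,ok=T), EMIT:P1(v=0,ok=F)] out:-; bubbles=1
Tick 5: [PARSE:P4(v=17,ok=F), VALIDATE:P3(v=12,ok=F), TRANSFORM:-, EMIT:P2(v=12,ok=T)] out:P1(v=0); bubbles=1
Tick 6: [PARSE:-, VALIDATE:P4(v=17,ok=T), TRANSFORM:P3(v=0,ok=F), EMIT:-] out:P2(v=12); bubbles=2
Tick 7: [PARSE:-, VALIDATE:-, TRANSFORM:P4(v=68,ok=T), EMIT:P3(v=0,ok=F)] out:-; bubbles=2
Tick 8: [PARSE:-, VALIDATE:-, TRANSFORM:-, EMIT:P4(v=68,ok=T)] out:P3(v=0); bubbles=3
Tick 9: [PARSE:-, VALIDATE:-, TRANSFORM:-, EMIT:-] out:P4(v=68); bubbles=4
Total bubble-slots: 20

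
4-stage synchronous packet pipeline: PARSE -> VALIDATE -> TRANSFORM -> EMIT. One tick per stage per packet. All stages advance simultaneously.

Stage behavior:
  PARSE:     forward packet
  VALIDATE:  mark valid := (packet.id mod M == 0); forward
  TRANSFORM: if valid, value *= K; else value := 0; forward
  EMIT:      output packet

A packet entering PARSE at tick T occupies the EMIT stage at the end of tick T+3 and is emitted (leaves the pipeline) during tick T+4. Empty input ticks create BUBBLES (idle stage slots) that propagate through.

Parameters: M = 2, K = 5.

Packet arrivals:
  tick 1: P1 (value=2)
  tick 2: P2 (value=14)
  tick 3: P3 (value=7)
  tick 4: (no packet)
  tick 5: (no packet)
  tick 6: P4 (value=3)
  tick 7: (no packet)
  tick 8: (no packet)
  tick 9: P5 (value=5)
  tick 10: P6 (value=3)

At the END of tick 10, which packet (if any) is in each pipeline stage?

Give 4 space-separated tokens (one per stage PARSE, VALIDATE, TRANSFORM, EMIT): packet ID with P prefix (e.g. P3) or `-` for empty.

Answer: P6 P5 - -

Derivation:
Tick 1: [PARSE:P1(v=2,ok=F), VALIDATE:-, TRANSFORM:-, EMIT:-] out:-; in:P1
Tick 2: [PARSE:P2(v=14,ok=F), VALIDATE:P1(v=2,ok=F), TRANSFORM:-, EMIT:-] out:-; in:P2
Tick 3: [PARSE:P3(v=7,ok=F), VALIDATE:P2(v=14,ok=T), TRANSFORM:P1(v=0,ok=F), EMIT:-] out:-; in:P3
Tick 4: [PARSE:-, VALIDATE:P3(v=7,ok=F), TRANSFORM:P2(v=70,ok=T), EMIT:P1(v=0,ok=F)] out:-; in:-
Tick 5: [PARSE:-, VALIDATE:-, TRANSFORM:P3(v=0,ok=F), EMIT:P2(v=70,ok=T)] out:P1(v=0); in:-
Tick 6: [PARSE:P4(v=3,ok=F), VALIDATE:-, TRANSFORM:-, EMIT:P3(v=0,ok=F)] out:P2(v=70); in:P4
Tick 7: [PARSE:-, VALIDATE:P4(v=3,ok=T), TRANSFORM:-, EMIT:-] out:P3(v=0); in:-
Tick 8: [PARSE:-, VALIDATE:-, TRANSFORM:P4(v=15,ok=T), EMIT:-] out:-; in:-
Tick 9: [PARSE:P5(v=5,ok=F), VALIDATE:-, TRANSFORM:-, EMIT:P4(v=15,ok=T)] out:-; in:P5
Tick 10: [PARSE:P6(v=3,ok=F), VALIDATE:P5(v=5,ok=F), TRANSFORM:-, EMIT:-] out:P4(v=15); in:P6
At end of tick 10: ['P6', 'P5', '-', '-']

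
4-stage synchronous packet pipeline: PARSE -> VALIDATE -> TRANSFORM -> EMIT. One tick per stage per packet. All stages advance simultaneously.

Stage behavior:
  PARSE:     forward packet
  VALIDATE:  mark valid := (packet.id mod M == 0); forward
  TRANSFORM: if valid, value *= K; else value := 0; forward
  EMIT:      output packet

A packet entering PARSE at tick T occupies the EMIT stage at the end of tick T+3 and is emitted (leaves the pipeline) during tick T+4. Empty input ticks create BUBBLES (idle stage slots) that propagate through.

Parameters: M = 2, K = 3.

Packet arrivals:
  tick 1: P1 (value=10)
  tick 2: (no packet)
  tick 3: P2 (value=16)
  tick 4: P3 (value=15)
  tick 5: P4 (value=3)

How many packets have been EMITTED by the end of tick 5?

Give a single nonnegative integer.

Answer: 1

Derivation:
Tick 1: [PARSE:P1(v=10,ok=F), VALIDATE:-, TRANSFORM:-, EMIT:-] out:-; in:P1
Tick 2: [PARSE:-, VALIDATE:P1(v=10,ok=F), TRANSFORM:-, EMIT:-] out:-; in:-
Tick 3: [PARSE:P2(v=16,ok=F), VALIDATE:-, TRANSFORM:P1(v=0,ok=F), EMIT:-] out:-; in:P2
Tick 4: [PARSE:P3(v=15,ok=F), VALIDATE:P2(v=16,ok=T), TRANSFORM:-, EMIT:P1(v=0,ok=F)] out:-; in:P3
Tick 5: [PARSE:P4(v=3,ok=F), VALIDATE:P3(v=15,ok=F), TRANSFORM:P2(v=48,ok=T), EMIT:-] out:P1(v=0); in:P4
Emitted by tick 5: ['P1']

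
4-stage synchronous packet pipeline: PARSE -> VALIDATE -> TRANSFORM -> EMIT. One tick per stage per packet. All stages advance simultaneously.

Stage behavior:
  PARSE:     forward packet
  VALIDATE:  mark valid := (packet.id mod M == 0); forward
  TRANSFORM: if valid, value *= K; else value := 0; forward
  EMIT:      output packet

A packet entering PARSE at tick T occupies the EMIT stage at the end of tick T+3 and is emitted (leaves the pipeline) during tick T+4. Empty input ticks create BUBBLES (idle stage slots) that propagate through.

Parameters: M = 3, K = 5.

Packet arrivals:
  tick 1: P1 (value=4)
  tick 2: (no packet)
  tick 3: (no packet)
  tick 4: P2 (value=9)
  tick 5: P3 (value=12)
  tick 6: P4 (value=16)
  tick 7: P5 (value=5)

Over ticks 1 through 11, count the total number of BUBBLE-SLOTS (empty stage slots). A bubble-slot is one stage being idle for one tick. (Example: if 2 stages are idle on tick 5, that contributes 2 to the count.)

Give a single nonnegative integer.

Tick 1: [PARSE:P1(v=4,ok=F), VALIDATE:-, TRANSFORM:-, EMIT:-] out:-; bubbles=3
Tick 2: [PARSE:-, VALIDATE:P1(v=4,ok=F), TRANSFORM:-, EMIT:-] out:-; bubbles=3
Tick 3: [PARSE:-, VALIDATE:-, TRANSFORM:P1(v=0,ok=F), EMIT:-] out:-; bubbles=3
Tick 4: [PARSE:P2(v=9,ok=F), VALIDATE:-, TRANSFORM:-, EMIT:P1(v=0,ok=F)] out:-; bubbles=2
Tick 5: [PARSE:P3(v=12,ok=F), VALIDATE:P2(v=9,ok=F), TRANSFORM:-, EMIT:-] out:P1(v=0); bubbles=2
Tick 6: [PARSE:P4(v=16,ok=F), VALIDATE:P3(v=12,ok=T), TRANSFORM:P2(v=0,ok=F), EMIT:-] out:-; bubbles=1
Tick 7: [PARSE:P5(v=5,ok=F), VALIDATE:P4(v=16,ok=F), TRANSFORM:P3(v=60,ok=T), EMIT:P2(v=0,ok=F)] out:-; bubbles=0
Tick 8: [PARSE:-, VALIDATE:P5(v=5,ok=F), TRANSFORM:P4(v=0,ok=F), EMIT:P3(v=60,ok=T)] out:P2(v=0); bubbles=1
Tick 9: [PARSE:-, VALIDATE:-, TRANSFORM:P5(v=0,ok=F), EMIT:P4(v=0,ok=F)] out:P3(v=60); bubbles=2
Tick 10: [PARSE:-, VALIDATE:-, TRANSFORM:-, EMIT:P5(v=0,ok=F)] out:P4(v=0); bubbles=3
Tick 11: [PARSE:-, VALIDATE:-, TRANSFORM:-, EMIT:-] out:P5(v=0); bubbles=4
Total bubble-slots: 24

Answer: 24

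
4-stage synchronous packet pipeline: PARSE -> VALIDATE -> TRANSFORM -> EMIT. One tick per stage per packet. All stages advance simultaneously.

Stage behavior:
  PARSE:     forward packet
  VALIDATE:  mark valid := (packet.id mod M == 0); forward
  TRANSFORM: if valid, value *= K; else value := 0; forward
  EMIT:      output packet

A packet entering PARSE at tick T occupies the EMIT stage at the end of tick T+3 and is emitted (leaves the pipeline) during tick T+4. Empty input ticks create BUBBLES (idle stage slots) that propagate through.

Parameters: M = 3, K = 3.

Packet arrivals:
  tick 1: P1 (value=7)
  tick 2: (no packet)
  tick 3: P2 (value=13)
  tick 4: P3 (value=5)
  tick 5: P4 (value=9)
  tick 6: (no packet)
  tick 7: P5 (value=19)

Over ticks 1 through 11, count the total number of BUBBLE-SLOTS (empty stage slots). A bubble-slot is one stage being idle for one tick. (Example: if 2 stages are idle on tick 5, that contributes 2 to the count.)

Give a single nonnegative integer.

Tick 1: [PARSE:P1(v=7,ok=F), VALIDATE:-, TRANSFORM:-, EMIT:-] out:-; bubbles=3
Tick 2: [PARSE:-, VALIDATE:P1(v=7,ok=F), TRANSFORM:-, EMIT:-] out:-; bubbles=3
Tick 3: [PARSE:P2(v=13,ok=F), VALIDATE:-, TRANSFORM:P1(v=0,ok=F), EMIT:-] out:-; bubbles=2
Tick 4: [PARSE:P3(v=5,ok=F), VALIDATE:P2(v=13,ok=F), TRANSFORM:-, EMIT:P1(v=0,ok=F)] out:-; bubbles=1
Tick 5: [PARSE:P4(v=9,ok=F), VALIDATE:P3(v=5,ok=T), TRANSFORM:P2(v=0,ok=F), EMIT:-] out:P1(v=0); bubbles=1
Tick 6: [PARSE:-, VALIDATE:P4(v=9,ok=F), TRANSFORM:P3(v=15,ok=T), EMIT:P2(v=0,ok=F)] out:-; bubbles=1
Tick 7: [PARSE:P5(v=19,ok=F), VALIDATE:-, TRANSFORM:P4(v=0,ok=F), EMIT:P3(v=15,ok=T)] out:P2(v=0); bubbles=1
Tick 8: [PARSE:-, VALIDATE:P5(v=19,ok=F), TRANSFORM:-, EMIT:P4(v=0,ok=F)] out:P3(v=15); bubbles=2
Tick 9: [PARSE:-, VALIDATE:-, TRANSFORM:P5(v=0,ok=F), EMIT:-] out:P4(v=0); bubbles=3
Tick 10: [PARSE:-, VALIDATE:-, TRANSFORM:-, EMIT:P5(v=0,ok=F)] out:-; bubbles=3
Tick 11: [PARSE:-, VALIDATE:-, TRANSFORM:-, EMIT:-] out:P5(v=0); bubbles=4
Total bubble-slots: 24

Answer: 24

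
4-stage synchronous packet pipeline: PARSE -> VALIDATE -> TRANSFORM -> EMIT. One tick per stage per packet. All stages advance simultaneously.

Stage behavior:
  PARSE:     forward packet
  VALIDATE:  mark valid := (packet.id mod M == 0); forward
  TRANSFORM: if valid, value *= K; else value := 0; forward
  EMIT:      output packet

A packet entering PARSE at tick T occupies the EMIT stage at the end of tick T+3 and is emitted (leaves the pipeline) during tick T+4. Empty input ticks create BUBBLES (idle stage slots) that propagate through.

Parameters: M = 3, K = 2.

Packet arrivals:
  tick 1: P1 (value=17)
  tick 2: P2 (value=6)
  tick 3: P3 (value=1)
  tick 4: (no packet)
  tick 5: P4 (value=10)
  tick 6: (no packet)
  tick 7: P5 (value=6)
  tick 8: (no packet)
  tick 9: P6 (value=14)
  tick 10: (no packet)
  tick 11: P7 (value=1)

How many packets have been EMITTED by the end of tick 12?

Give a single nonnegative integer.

Answer: 5

Derivation:
Tick 1: [PARSE:P1(v=17,ok=F), VALIDATE:-, TRANSFORM:-, EMIT:-] out:-; in:P1
Tick 2: [PARSE:P2(v=6,ok=F), VALIDATE:P1(v=17,ok=F), TRANSFORM:-, EMIT:-] out:-; in:P2
Tick 3: [PARSE:P3(v=1,ok=F), VALIDATE:P2(v=6,ok=F), TRANSFORM:P1(v=0,ok=F), EMIT:-] out:-; in:P3
Tick 4: [PARSE:-, VALIDATE:P3(v=1,ok=T), TRANSFORM:P2(v=0,ok=F), EMIT:P1(v=0,ok=F)] out:-; in:-
Tick 5: [PARSE:P4(v=10,ok=F), VALIDATE:-, TRANSFORM:P3(v=2,ok=T), EMIT:P2(v=0,ok=F)] out:P1(v=0); in:P4
Tick 6: [PARSE:-, VALIDATE:P4(v=10,ok=F), TRANSFORM:-, EMIT:P3(v=2,ok=T)] out:P2(v=0); in:-
Tick 7: [PARSE:P5(v=6,ok=F), VALIDATE:-, TRANSFORM:P4(v=0,ok=F), EMIT:-] out:P3(v=2); in:P5
Tick 8: [PARSE:-, VALIDATE:P5(v=6,ok=F), TRANSFORM:-, EMIT:P4(v=0,ok=F)] out:-; in:-
Tick 9: [PARSE:P6(v=14,ok=F), VALIDATE:-, TRANSFORM:P5(v=0,ok=F), EMIT:-] out:P4(v=0); in:P6
Tick 10: [PARSE:-, VALIDATE:P6(v=14,ok=T), TRANSFORM:-, EMIT:P5(v=0,ok=F)] out:-; in:-
Tick 11: [PARSE:P7(v=1,ok=F), VALIDATE:-, TRANSFORM:P6(v=28,ok=T), EMIT:-] out:P5(v=0); in:P7
Tick 12: [PARSE:-, VALIDATE:P7(v=1,ok=F), TRANSFORM:-, EMIT:P6(v=28,ok=T)] out:-; in:-
Emitted by tick 12: ['P1', 'P2', 'P3', 'P4', 'P5']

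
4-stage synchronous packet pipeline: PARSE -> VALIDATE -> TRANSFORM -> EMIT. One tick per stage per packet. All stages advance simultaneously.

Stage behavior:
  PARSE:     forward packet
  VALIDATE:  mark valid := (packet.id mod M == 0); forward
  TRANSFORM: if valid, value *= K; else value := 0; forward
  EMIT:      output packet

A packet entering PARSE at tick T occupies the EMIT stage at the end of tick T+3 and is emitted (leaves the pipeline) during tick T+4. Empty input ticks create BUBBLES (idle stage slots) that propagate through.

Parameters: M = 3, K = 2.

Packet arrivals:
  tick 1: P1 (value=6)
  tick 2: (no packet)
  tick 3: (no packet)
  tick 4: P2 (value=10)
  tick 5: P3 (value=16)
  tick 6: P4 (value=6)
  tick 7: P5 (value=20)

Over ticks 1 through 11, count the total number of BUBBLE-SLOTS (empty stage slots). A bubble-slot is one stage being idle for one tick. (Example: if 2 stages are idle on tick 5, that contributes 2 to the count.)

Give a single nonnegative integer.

Answer: 24

Derivation:
Tick 1: [PARSE:P1(v=6,ok=F), VALIDATE:-, TRANSFORM:-, EMIT:-] out:-; bubbles=3
Tick 2: [PARSE:-, VALIDATE:P1(v=6,ok=F), TRANSFORM:-, EMIT:-] out:-; bubbles=3
Tick 3: [PARSE:-, VALIDATE:-, TRANSFORM:P1(v=0,ok=F), EMIT:-] out:-; bubbles=3
Tick 4: [PARSE:P2(v=10,ok=F), VALIDATE:-, TRANSFORM:-, EMIT:P1(v=0,ok=F)] out:-; bubbles=2
Tick 5: [PARSE:P3(v=16,ok=F), VALIDATE:P2(v=10,ok=F), TRANSFORM:-, EMIT:-] out:P1(v=0); bubbles=2
Tick 6: [PARSE:P4(v=6,ok=F), VALIDATE:P3(v=16,ok=T), TRANSFORM:P2(v=0,ok=F), EMIT:-] out:-; bubbles=1
Tick 7: [PARSE:P5(v=20,ok=F), VALIDATE:P4(v=6,ok=F), TRANSFORM:P3(v=32,ok=T), EMIT:P2(v=0,ok=F)] out:-; bubbles=0
Tick 8: [PARSE:-, VALIDATE:P5(v=20,ok=F), TRANSFORM:P4(v=0,ok=F), EMIT:P3(v=32,ok=T)] out:P2(v=0); bubbles=1
Tick 9: [PARSE:-, VALIDATE:-, TRANSFORM:P5(v=0,ok=F), EMIT:P4(v=0,ok=F)] out:P3(v=32); bubbles=2
Tick 10: [PARSE:-, VALIDATE:-, TRANSFORM:-, EMIT:P5(v=0,ok=F)] out:P4(v=0); bubbles=3
Tick 11: [PARSE:-, VALIDATE:-, TRANSFORM:-, EMIT:-] out:P5(v=0); bubbles=4
Total bubble-slots: 24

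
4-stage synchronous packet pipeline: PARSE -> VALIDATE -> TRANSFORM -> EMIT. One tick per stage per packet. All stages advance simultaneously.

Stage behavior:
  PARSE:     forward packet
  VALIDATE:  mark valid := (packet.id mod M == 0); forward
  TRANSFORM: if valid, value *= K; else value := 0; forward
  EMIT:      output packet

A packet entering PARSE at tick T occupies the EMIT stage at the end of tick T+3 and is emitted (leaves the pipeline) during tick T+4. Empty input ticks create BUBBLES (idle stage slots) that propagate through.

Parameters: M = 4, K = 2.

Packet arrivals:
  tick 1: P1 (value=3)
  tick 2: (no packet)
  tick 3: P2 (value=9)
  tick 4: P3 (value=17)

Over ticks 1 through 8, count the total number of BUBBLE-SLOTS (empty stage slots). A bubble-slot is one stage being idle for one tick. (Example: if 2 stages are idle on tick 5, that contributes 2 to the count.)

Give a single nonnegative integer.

Answer: 20

Derivation:
Tick 1: [PARSE:P1(v=3,ok=F), VALIDATE:-, TRANSFORM:-, EMIT:-] out:-; bubbles=3
Tick 2: [PARSE:-, VALIDATE:P1(v=3,ok=F), TRANSFORM:-, EMIT:-] out:-; bubbles=3
Tick 3: [PARSE:P2(v=9,ok=F), VALIDATE:-, TRANSFORM:P1(v=0,ok=F), EMIT:-] out:-; bubbles=2
Tick 4: [PARSE:P3(v=17,ok=F), VALIDATE:P2(v=9,ok=F), TRANSFORM:-, EMIT:P1(v=0,ok=F)] out:-; bubbles=1
Tick 5: [PARSE:-, VALIDATE:P3(v=17,ok=F), TRANSFORM:P2(v=0,ok=F), EMIT:-] out:P1(v=0); bubbles=2
Tick 6: [PARSE:-, VALIDATE:-, TRANSFORM:P3(v=0,ok=F), EMIT:P2(v=0,ok=F)] out:-; bubbles=2
Tick 7: [PARSE:-, VALIDATE:-, TRANSFORM:-, EMIT:P3(v=0,ok=F)] out:P2(v=0); bubbles=3
Tick 8: [PARSE:-, VALIDATE:-, TRANSFORM:-, EMIT:-] out:P3(v=0); bubbles=4
Total bubble-slots: 20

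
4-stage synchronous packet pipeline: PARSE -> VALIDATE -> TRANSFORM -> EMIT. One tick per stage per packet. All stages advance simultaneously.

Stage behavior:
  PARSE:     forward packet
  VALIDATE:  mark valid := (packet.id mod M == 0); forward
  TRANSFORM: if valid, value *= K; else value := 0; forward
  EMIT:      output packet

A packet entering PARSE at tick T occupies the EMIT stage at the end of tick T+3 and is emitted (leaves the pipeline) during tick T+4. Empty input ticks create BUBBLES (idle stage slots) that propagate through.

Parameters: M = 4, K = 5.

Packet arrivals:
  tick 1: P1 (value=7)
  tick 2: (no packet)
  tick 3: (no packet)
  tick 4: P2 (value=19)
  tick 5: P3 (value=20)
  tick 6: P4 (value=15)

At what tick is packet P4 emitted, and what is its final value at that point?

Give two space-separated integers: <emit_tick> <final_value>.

Tick 1: [PARSE:P1(v=7,ok=F), VALIDATE:-, TRANSFORM:-, EMIT:-] out:-; in:P1
Tick 2: [PARSE:-, VALIDATE:P1(v=7,ok=F), TRANSFORM:-, EMIT:-] out:-; in:-
Tick 3: [PARSE:-, VALIDATE:-, TRANSFORM:P1(v=0,ok=F), EMIT:-] out:-; in:-
Tick 4: [PARSE:P2(v=19,ok=F), VALIDATE:-, TRANSFORM:-, EMIT:P1(v=0,ok=F)] out:-; in:P2
Tick 5: [PARSE:P3(v=20,ok=F), VALIDATE:P2(v=19,ok=F), TRANSFORM:-, EMIT:-] out:P1(v=0); in:P3
Tick 6: [PARSE:P4(v=15,ok=F), VALIDATE:P3(v=20,ok=F), TRANSFORM:P2(v=0,ok=F), EMIT:-] out:-; in:P4
Tick 7: [PARSE:-, VALIDATE:P4(v=15,ok=T), TRANSFORM:P3(v=0,ok=F), EMIT:P2(v=0,ok=F)] out:-; in:-
Tick 8: [PARSE:-, VALIDATE:-, TRANSFORM:P4(v=75,ok=T), EMIT:P3(v=0,ok=F)] out:P2(v=0); in:-
Tick 9: [PARSE:-, VALIDATE:-, TRANSFORM:-, EMIT:P4(v=75,ok=T)] out:P3(v=0); in:-
Tick 10: [PARSE:-, VALIDATE:-, TRANSFORM:-, EMIT:-] out:P4(v=75); in:-
P4: arrives tick 6, valid=True (id=4, id%4=0), emit tick 10, final value 75

Answer: 10 75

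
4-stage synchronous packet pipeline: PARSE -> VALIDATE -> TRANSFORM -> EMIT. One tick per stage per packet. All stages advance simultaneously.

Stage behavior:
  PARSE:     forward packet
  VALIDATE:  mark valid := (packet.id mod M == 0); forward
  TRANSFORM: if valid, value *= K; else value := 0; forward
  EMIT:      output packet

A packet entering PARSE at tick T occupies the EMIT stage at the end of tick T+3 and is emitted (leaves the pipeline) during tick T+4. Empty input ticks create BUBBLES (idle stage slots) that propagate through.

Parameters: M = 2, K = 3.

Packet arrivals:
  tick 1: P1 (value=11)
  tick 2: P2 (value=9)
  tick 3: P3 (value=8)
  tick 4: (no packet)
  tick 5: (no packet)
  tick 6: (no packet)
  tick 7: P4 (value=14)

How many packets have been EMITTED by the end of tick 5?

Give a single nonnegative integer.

Tick 1: [PARSE:P1(v=11,ok=F), VALIDATE:-, TRANSFORM:-, EMIT:-] out:-; in:P1
Tick 2: [PARSE:P2(v=9,ok=F), VALIDATE:P1(v=11,ok=F), TRANSFORM:-, EMIT:-] out:-; in:P2
Tick 3: [PARSE:P3(v=8,ok=F), VALIDATE:P2(v=9,ok=T), TRANSFORM:P1(v=0,ok=F), EMIT:-] out:-; in:P3
Tick 4: [PARSE:-, VALIDATE:P3(v=8,ok=F), TRANSFORM:P2(v=27,ok=T), EMIT:P1(v=0,ok=F)] out:-; in:-
Tick 5: [PARSE:-, VALIDATE:-, TRANSFORM:P3(v=0,ok=F), EMIT:P2(v=27,ok=T)] out:P1(v=0); in:-
Emitted by tick 5: ['P1']

Answer: 1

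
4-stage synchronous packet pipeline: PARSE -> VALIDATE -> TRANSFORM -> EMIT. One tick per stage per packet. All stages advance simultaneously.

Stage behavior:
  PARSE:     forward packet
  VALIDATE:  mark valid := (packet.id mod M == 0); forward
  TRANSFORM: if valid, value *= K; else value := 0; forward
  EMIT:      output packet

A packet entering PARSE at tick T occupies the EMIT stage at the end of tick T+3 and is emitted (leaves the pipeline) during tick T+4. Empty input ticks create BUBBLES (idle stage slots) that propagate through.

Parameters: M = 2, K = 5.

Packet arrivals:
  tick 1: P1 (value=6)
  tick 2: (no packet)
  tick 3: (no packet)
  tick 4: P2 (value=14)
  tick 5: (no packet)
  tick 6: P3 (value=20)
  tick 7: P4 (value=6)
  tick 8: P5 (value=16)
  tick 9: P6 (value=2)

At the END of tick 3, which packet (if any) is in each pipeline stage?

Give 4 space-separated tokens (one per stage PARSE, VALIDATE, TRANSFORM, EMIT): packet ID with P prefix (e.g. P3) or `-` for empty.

Tick 1: [PARSE:P1(v=6,ok=F), VALIDATE:-, TRANSFORM:-, EMIT:-] out:-; in:P1
Tick 2: [PARSE:-, VALIDATE:P1(v=6,ok=F), TRANSFORM:-, EMIT:-] out:-; in:-
Tick 3: [PARSE:-, VALIDATE:-, TRANSFORM:P1(v=0,ok=F), EMIT:-] out:-; in:-
At end of tick 3: ['-', '-', 'P1', '-']

Answer: - - P1 -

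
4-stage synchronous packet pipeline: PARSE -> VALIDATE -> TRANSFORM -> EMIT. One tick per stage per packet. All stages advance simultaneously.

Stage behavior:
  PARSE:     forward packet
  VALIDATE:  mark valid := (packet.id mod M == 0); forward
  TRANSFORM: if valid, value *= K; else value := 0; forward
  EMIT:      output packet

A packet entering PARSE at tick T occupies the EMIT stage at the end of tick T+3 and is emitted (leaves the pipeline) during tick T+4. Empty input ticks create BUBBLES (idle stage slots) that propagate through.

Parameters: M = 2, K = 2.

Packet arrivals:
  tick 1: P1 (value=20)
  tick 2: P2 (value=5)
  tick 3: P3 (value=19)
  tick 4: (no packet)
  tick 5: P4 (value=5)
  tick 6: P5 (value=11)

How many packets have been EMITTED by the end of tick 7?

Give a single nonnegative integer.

Tick 1: [PARSE:P1(v=20,ok=F), VALIDATE:-, TRANSFORM:-, EMIT:-] out:-; in:P1
Tick 2: [PARSE:P2(v=5,ok=F), VALIDATE:P1(v=20,ok=F), TRANSFORM:-, EMIT:-] out:-; in:P2
Tick 3: [PARSE:P3(v=19,ok=F), VALIDATE:P2(v=5,ok=T), TRANSFORM:P1(v=0,ok=F), EMIT:-] out:-; in:P3
Tick 4: [PARSE:-, VALIDATE:P3(v=19,ok=F), TRANSFORM:P2(v=10,ok=T), EMIT:P1(v=0,ok=F)] out:-; in:-
Tick 5: [PARSE:P4(v=5,ok=F), VALIDATE:-, TRANSFORM:P3(v=0,ok=F), EMIT:P2(v=10,ok=T)] out:P1(v=0); in:P4
Tick 6: [PARSE:P5(v=11,ok=F), VALIDATE:P4(v=5,ok=T), TRANSFORM:-, EMIT:P3(v=0,ok=F)] out:P2(v=10); in:P5
Tick 7: [PARSE:-, VALIDATE:P5(v=11,ok=F), TRANSFORM:P4(v=10,ok=T), EMIT:-] out:P3(v=0); in:-
Emitted by tick 7: ['P1', 'P2', 'P3']

Answer: 3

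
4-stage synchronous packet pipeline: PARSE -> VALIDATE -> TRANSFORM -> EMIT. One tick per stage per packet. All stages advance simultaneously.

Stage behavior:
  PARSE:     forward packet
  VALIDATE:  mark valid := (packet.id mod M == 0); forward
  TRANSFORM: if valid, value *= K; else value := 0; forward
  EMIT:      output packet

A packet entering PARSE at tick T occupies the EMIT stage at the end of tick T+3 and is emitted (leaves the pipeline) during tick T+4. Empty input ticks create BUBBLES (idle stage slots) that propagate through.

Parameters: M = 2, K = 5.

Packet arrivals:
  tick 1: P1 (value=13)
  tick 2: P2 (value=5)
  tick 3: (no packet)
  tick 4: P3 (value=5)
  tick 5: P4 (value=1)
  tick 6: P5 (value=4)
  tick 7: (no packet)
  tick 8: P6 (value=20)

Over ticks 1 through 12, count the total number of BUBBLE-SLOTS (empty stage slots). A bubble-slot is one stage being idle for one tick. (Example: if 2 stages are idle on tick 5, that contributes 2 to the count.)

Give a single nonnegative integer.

Answer: 24

Derivation:
Tick 1: [PARSE:P1(v=13,ok=F), VALIDATE:-, TRANSFORM:-, EMIT:-] out:-; bubbles=3
Tick 2: [PARSE:P2(v=5,ok=F), VALIDATE:P1(v=13,ok=F), TRANSFORM:-, EMIT:-] out:-; bubbles=2
Tick 3: [PARSE:-, VALIDATE:P2(v=5,ok=T), TRANSFORM:P1(v=0,ok=F), EMIT:-] out:-; bubbles=2
Tick 4: [PARSE:P3(v=5,ok=F), VALIDATE:-, TRANSFORM:P2(v=25,ok=T), EMIT:P1(v=0,ok=F)] out:-; bubbles=1
Tick 5: [PARSE:P4(v=1,ok=F), VALIDATE:P3(v=5,ok=F), TRANSFORM:-, EMIT:P2(v=25,ok=T)] out:P1(v=0); bubbles=1
Tick 6: [PARSE:P5(v=4,ok=F), VALIDATE:P4(v=1,ok=T), TRANSFORM:P3(v=0,ok=F), EMIT:-] out:P2(v=25); bubbles=1
Tick 7: [PARSE:-, VALIDATE:P5(v=4,ok=F), TRANSFORM:P4(v=5,ok=T), EMIT:P3(v=0,ok=F)] out:-; bubbles=1
Tick 8: [PARSE:P6(v=20,ok=F), VALIDATE:-, TRANSFORM:P5(v=0,ok=F), EMIT:P4(v=5,ok=T)] out:P3(v=0); bubbles=1
Tick 9: [PARSE:-, VALIDATE:P6(v=20,ok=T), TRANSFORM:-, EMIT:P5(v=0,ok=F)] out:P4(v=5); bubbles=2
Tick 10: [PARSE:-, VALIDATE:-, TRANSFORM:P6(v=100,ok=T), EMIT:-] out:P5(v=0); bubbles=3
Tick 11: [PARSE:-, VALIDATE:-, TRANSFORM:-, EMIT:P6(v=100,ok=T)] out:-; bubbles=3
Tick 12: [PARSE:-, VALIDATE:-, TRANSFORM:-, EMIT:-] out:P6(v=100); bubbles=4
Total bubble-slots: 24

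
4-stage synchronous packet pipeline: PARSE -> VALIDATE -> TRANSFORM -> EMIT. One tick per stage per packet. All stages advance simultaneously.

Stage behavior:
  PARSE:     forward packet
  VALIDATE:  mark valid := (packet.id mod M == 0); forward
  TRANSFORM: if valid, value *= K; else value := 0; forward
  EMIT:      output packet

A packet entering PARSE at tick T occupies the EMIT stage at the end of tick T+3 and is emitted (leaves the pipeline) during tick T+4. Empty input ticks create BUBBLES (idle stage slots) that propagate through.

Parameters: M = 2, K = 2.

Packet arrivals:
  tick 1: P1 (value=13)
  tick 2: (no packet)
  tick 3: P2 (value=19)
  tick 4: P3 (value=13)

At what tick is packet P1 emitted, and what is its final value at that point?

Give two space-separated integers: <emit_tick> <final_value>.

Tick 1: [PARSE:P1(v=13,ok=F), VALIDATE:-, TRANSFORM:-, EMIT:-] out:-; in:P1
Tick 2: [PARSE:-, VALIDATE:P1(v=13,ok=F), TRANSFORM:-, EMIT:-] out:-; in:-
Tick 3: [PARSE:P2(v=19,ok=F), VALIDATE:-, TRANSFORM:P1(v=0,ok=F), EMIT:-] out:-; in:P2
Tick 4: [PARSE:P3(v=13,ok=F), VALIDATE:P2(v=19,ok=T), TRANSFORM:-, EMIT:P1(v=0,ok=F)] out:-; in:P3
Tick 5: [PARSE:-, VALIDATE:P3(v=13,ok=F), TRANSFORM:P2(v=38,ok=T), EMIT:-] out:P1(v=0); in:-
Tick 6: [PARSE:-, VALIDATE:-, TRANSFORM:P3(v=0,ok=F), EMIT:P2(v=38,ok=T)] out:-; in:-
Tick 7: [PARSE:-, VALIDATE:-, TRANSFORM:-, EMIT:P3(v=0,ok=F)] out:P2(v=38); in:-
Tick 8: [PARSE:-, VALIDATE:-, TRANSFORM:-, EMIT:-] out:P3(v=0); in:-
P1: arrives tick 1, valid=False (id=1, id%2=1), emit tick 5, final value 0

Answer: 5 0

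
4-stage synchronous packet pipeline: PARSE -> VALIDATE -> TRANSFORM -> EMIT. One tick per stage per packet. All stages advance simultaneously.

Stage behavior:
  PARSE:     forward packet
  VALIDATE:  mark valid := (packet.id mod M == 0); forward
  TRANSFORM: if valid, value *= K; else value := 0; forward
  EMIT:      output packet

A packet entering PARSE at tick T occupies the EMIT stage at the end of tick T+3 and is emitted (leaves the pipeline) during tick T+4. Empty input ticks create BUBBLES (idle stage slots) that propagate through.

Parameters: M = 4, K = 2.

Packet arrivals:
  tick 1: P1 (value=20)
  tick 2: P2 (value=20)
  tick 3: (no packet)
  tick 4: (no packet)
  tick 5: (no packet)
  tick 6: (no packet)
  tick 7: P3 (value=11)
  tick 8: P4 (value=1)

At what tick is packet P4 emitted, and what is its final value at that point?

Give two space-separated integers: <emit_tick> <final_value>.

Tick 1: [PARSE:P1(v=20,ok=F), VALIDATE:-, TRANSFORM:-, EMIT:-] out:-; in:P1
Tick 2: [PARSE:P2(v=20,ok=F), VALIDATE:P1(v=20,ok=F), TRANSFORM:-, EMIT:-] out:-; in:P2
Tick 3: [PARSE:-, VALIDATE:P2(v=20,ok=F), TRANSFORM:P1(v=0,ok=F), EMIT:-] out:-; in:-
Tick 4: [PARSE:-, VALIDATE:-, TRANSFORM:P2(v=0,ok=F), EMIT:P1(v=0,ok=F)] out:-; in:-
Tick 5: [PARSE:-, VALIDATE:-, TRANSFORM:-, EMIT:P2(v=0,ok=F)] out:P1(v=0); in:-
Tick 6: [PARSE:-, VALIDATE:-, TRANSFORM:-, EMIT:-] out:P2(v=0); in:-
Tick 7: [PARSE:P3(v=11,ok=F), VALIDATE:-, TRANSFORM:-, EMIT:-] out:-; in:P3
Tick 8: [PARSE:P4(v=1,ok=F), VALIDATE:P3(v=11,ok=F), TRANSFORM:-, EMIT:-] out:-; in:P4
Tick 9: [PARSE:-, VALIDATE:P4(v=1,ok=T), TRANSFORM:P3(v=0,ok=F), EMIT:-] out:-; in:-
Tick 10: [PARSE:-, VALIDATE:-, TRANSFORM:P4(v=2,ok=T), EMIT:P3(v=0,ok=F)] out:-; in:-
Tick 11: [PARSE:-, VALIDATE:-, TRANSFORM:-, EMIT:P4(v=2,ok=T)] out:P3(v=0); in:-
Tick 12: [PARSE:-, VALIDATE:-, TRANSFORM:-, EMIT:-] out:P4(v=2); in:-
P4: arrives tick 8, valid=True (id=4, id%4=0), emit tick 12, final value 2

Answer: 12 2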